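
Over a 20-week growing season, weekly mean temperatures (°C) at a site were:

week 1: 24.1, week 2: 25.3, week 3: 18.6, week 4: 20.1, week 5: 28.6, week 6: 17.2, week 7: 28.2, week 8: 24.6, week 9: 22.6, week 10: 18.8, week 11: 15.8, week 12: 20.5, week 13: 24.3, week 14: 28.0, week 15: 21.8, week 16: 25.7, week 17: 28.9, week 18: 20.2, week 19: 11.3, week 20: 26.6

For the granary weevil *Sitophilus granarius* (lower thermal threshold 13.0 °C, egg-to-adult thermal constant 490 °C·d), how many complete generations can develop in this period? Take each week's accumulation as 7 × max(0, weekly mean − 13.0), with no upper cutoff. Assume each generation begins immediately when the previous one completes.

Weekly DD (7 × max(0, T̄ − 13.0)): 77.7, 86.1, 39.2, 49.7, 109.2, 29.4, 106.4, 81.2, 67.2, 40.6, 19.6, 52.5, 79.1, 105.0, 61.6, 88.9, 111.3, 50.4, 0.0, 95.2.
Season total = 1350.3 DD.
Complete generations = ⌊1350.3 / 490⌋ = 2.

2 generations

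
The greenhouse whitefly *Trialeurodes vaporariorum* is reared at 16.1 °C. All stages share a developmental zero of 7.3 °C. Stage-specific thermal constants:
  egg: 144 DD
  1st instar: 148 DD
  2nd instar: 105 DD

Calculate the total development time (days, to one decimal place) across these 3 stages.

Daily accumulation at 16.1 °C = 16.1 − 7.3 = 8.8 DD/day.
Total K = 144 + 148 + 105 = 397 DD.
Total duration = 397 / 8.8 = 45.114 ≈ 45.1 days.

45.1 days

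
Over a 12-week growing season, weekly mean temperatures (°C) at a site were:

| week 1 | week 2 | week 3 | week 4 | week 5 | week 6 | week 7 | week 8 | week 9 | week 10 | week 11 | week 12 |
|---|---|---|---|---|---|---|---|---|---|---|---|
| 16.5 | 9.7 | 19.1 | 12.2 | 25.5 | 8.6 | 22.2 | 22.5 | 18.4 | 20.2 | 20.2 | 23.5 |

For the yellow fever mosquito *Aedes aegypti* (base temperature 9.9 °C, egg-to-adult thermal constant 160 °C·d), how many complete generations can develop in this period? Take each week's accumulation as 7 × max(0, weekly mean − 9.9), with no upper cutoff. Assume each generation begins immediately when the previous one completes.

4 generations

Weekly DD (7 × max(0, T̄ − 9.9)): 46.2, 0.0, 64.4, 16.1, 109.2, 0.0, 86.1, 88.2, 59.5, 72.1, 72.1, 95.2.
Season total = 709.1 DD.
Complete generations = ⌊709.1 / 160⌋ = 4.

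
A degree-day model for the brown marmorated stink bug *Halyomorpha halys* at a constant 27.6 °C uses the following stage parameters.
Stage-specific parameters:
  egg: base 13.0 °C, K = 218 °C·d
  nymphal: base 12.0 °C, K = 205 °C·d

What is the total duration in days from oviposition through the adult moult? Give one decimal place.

egg: 218 / (27.6 − 13.0) = 218 / 14.6 = 14.932 d.
nymphal: 205 / (27.6 − 12.0) = 205 / 15.6 = 13.141 d.
Sum = 28.073 ≈ 28.1 days.

28.1 days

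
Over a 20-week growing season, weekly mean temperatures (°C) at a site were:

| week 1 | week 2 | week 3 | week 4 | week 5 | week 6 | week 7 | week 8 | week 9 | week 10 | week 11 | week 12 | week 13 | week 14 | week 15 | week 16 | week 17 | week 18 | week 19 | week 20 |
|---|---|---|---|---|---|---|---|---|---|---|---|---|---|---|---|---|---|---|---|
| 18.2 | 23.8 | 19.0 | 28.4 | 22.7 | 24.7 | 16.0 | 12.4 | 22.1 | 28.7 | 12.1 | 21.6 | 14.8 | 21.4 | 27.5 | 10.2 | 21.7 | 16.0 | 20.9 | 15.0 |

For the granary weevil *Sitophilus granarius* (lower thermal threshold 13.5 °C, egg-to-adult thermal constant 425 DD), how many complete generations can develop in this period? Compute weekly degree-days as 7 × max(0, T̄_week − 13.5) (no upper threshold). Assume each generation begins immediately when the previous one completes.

2 generations

Weekly DD (7 × max(0, T̄ − 13.5)): 32.9, 72.1, 38.5, 104.3, 64.4, 78.4, 17.5, 0.0, 60.2, 106.4, 0.0, 56.7, 9.1, 55.3, 98.0, 0.0, 57.4, 17.5, 51.8, 10.5.
Season total = 931.0 DD.
Complete generations = ⌊931.0 / 425⌋ = 2.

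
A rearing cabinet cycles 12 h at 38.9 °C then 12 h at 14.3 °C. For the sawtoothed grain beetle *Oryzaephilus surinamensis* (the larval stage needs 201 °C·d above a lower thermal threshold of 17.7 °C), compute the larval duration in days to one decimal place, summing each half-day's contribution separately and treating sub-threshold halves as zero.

19.0 days

Day half: max(0, 38.9 − 17.7) × 0.5 = 21.2 × 0.5 = 10.60 DD.
Night half: max(0, 14.3 − 17.7) × 0.5 = 0.0 × 0.5 = 0.00 DD.
Per 24 h: 10.60 DD/day.
Duration = 201 / 10.60 = 18.962 ≈ 19.0 days.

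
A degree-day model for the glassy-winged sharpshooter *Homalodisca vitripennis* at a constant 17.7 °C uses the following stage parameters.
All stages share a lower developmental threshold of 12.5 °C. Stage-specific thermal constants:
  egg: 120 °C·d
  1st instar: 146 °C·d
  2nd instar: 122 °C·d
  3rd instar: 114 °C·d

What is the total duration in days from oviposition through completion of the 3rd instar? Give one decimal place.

96.5 days

Daily accumulation at 17.7 °C = 17.7 − 12.5 = 5.2 DD/day.
Total K = 120 + 146 + 122 + 114 = 502 DD.
Total duration = 502 / 5.2 = 96.538 ≈ 96.5 days.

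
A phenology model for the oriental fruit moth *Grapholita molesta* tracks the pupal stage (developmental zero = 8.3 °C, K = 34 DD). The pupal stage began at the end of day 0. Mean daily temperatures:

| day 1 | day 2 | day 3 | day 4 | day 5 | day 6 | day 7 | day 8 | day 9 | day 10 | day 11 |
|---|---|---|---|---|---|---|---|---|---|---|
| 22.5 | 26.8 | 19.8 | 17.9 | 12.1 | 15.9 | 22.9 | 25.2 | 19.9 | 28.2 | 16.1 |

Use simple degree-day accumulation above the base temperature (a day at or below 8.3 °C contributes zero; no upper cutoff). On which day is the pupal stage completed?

day 3

Daily DD above 8.3 °C: 14.2, 18.5, 11.5, 9.6, 3.8, 7.6, 14.6, 16.9, 11.6, 19.9, 7.8.
Cumulative: 14.2, 32.7, 44.2, 53.8, 57.6, 65.2, 79.8, 96.7, 108.3, 128.2, 136.0.
The total first reaches 34 DD on day 3.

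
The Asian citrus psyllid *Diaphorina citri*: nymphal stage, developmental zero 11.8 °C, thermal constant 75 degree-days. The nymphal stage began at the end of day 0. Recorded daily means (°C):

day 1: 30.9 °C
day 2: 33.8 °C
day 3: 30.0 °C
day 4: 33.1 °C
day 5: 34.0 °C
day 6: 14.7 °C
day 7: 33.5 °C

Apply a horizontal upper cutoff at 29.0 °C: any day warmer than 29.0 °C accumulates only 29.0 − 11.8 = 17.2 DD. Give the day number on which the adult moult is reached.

day 5

Daily DD above 11.8 °C (capped at 17.2): 17.2, 17.2, 17.2, 17.2, 17.2, 2.9, 17.2.
Cumulative: 17.2, 34.4, 51.6, 68.8, 86.0, 88.9, 106.1.
The total first reaches 75 DD on day 5.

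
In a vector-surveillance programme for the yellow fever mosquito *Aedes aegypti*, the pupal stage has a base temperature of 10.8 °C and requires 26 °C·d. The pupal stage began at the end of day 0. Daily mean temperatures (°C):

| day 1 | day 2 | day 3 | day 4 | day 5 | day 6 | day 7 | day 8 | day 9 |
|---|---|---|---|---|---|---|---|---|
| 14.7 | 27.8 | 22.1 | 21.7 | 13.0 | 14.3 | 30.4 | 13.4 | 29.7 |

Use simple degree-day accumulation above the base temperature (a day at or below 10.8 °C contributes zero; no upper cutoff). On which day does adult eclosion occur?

Daily DD above 10.8 °C: 3.9, 17.0, 11.3, 10.9, 2.2, 3.5, 19.6, 2.6, 18.9.
Cumulative: 3.9, 20.9, 32.2, 43.1, 45.3, 48.8, 68.4, 71.0, 89.9.
The total first reaches 26 DD on day 3.

day 3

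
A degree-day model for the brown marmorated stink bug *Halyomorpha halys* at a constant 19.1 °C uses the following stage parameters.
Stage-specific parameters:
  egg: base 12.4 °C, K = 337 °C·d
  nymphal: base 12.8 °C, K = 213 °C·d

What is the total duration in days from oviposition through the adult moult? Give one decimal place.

egg: 337 / (19.1 − 12.4) = 337 / 6.7 = 50.299 d.
nymphal: 213 / (19.1 − 12.8) = 213 / 6.3 = 33.810 d.
Sum = 84.108 ≈ 84.1 days.

84.1 days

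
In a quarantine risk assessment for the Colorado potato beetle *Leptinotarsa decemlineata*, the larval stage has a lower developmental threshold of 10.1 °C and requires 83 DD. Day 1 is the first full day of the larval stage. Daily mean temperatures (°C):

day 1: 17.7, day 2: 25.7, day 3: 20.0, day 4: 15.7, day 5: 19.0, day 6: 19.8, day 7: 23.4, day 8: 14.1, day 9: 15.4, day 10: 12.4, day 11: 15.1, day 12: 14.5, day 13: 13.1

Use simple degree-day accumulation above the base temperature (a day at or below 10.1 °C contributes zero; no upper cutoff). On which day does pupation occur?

day 11

Daily DD above 10.1 °C: 7.6, 15.6, 9.9, 5.6, 8.9, 9.7, 13.3, 4.0, 5.3, 2.3, 5.0, 4.4, 3.0.
Cumulative: 7.6, 23.2, 33.1, 38.7, 47.6, 57.3, 70.6, 74.6, 79.9, 82.2, 87.2, 91.6, 94.6.
The total first reaches 83 DD on day 11.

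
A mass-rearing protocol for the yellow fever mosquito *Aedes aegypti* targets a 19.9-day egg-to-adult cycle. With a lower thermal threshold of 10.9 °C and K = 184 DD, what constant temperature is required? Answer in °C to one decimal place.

Required daily accumulation = 184 / 19.9 = 9.246 DD/day.
T = T_base + 9.246 = 10.9 + 9.246 = 20.146 ≈ 20.1 °C.

20.1 °C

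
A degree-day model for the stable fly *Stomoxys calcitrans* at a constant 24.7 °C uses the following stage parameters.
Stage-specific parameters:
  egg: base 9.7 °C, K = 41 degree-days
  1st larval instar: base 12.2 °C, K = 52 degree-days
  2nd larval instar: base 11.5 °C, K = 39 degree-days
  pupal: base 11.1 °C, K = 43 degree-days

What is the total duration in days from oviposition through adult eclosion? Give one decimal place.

egg: 41 / (24.7 − 9.7) = 41 / 15.0 = 2.733 d.
1st larval instar: 52 / (24.7 − 12.2) = 52 / 12.5 = 4.160 d.
2nd larval instar: 39 / (24.7 − 11.5) = 39 / 13.2 = 2.955 d.
pupal: 43 / (24.7 − 11.1) = 43 / 13.6 = 3.162 d.
Sum = 13.010 ≈ 13.0 days.

13.0 days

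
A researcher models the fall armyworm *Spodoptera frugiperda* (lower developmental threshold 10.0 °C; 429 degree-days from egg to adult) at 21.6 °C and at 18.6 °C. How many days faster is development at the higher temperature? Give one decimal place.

At 21.6 °C: 429 / (21.6 − 10.0) = 429 / 11.6 = 36.983 d.
At 18.6 °C: 429 / (18.6 − 10.0) = 429 / 8.6 = 49.884 d.
Difference = |36.983 − 49.884| = 12.901 ≈ 12.9 days.

12.9 days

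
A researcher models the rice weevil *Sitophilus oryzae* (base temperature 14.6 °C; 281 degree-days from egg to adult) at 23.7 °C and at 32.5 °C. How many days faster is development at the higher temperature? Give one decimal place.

15.2 days

At 23.7 °C: 281 / (23.7 − 14.6) = 281 / 9.1 = 30.879 d.
At 32.5 °C: 281 / (32.5 − 14.6) = 281 / 17.9 = 15.698 d.
Difference = |30.879 − 15.698| = 15.181 ≈ 15.2 days.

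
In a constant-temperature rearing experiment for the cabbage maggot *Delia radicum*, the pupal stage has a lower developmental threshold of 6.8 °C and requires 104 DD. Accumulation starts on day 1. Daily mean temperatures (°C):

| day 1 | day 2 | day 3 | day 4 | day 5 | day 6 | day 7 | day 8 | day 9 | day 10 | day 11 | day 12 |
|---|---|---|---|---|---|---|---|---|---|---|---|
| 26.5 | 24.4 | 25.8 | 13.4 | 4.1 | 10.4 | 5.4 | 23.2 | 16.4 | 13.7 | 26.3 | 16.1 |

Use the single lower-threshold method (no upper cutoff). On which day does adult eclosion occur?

Daily DD above 6.8 °C: 19.7, 17.6, 19.0, 6.6, 0.0, 3.6, 0.0, 16.4, 9.6, 6.9, 19.5, 9.3.
Cumulative: 19.7, 37.3, 56.3, 62.9, 62.9, 66.5, 66.5, 82.9, 92.5, 99.4, 118.9, 128.2.
The total first reaches 104 DD on day 11.

day 11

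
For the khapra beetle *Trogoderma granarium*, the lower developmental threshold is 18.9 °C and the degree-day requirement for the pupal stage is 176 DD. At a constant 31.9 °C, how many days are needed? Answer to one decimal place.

13.5 days

Daily accumulation = 31.9 − 18.9 = 13.0 DD/day.
Duration = 176 / 13.0 = 13.538 ≈ 13.5 days.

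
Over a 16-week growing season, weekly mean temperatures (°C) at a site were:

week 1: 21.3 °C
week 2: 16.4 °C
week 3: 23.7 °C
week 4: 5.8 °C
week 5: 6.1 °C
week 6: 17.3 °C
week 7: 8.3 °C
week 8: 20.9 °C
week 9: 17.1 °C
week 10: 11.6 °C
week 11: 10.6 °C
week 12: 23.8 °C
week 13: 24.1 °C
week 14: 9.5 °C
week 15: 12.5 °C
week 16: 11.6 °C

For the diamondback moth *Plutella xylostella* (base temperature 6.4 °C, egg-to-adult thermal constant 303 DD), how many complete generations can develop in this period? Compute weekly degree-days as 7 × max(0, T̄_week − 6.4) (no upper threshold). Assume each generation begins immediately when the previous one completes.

3 generations

Weekly DD (7 × max(0, T̄ − 6.4)): 104.3, 70.0, 121.1, 0.0, 0.0, 76.3, 13.3, 101.5, 74.9, 36.4, 29.4, 121.8, 123.9, 21.7, 42.7, 36.4.
Season total = 973.7 DD.
Complete generations = ⌊973.7 / 303⌋ = 3.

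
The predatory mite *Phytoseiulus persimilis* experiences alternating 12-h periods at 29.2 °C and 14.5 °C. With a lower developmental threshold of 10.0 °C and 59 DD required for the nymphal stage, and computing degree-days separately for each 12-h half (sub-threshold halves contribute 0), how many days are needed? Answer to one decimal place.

Day half: max(0, 29.2 − 10.0) × 0.5 = 19.2 × 0.5 = 9.60 DD.
Night half: max(0, 14.5 − 10.0) × 0.5 = 4.5 × 0.5 = 2.25 DD.
Per 24 h: 11.85 DD/day.
Duration = 59 / 11.85 = 4.979 ≈ 5.0 days.

5.0 days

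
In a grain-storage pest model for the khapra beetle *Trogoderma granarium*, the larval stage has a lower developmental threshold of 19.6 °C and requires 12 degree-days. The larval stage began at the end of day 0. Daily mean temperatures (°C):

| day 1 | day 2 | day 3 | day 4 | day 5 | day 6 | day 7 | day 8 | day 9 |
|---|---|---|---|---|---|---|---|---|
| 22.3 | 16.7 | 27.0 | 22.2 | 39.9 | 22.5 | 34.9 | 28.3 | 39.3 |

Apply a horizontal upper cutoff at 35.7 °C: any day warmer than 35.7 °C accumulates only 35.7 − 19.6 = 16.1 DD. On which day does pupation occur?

Daily DD above 19.6 °C (capped at 16.1): 2.7, 0.0, 7.4, 2.6, 16.1, 2.9, 15.3, 8.7, 16.1.
Cumulative: 2.7, 2.7, 10.1, 12.7, 28.8, 31.7, 47.0, 55.7, 71.8.
The total first reaches 12 DD on day 4.

day 4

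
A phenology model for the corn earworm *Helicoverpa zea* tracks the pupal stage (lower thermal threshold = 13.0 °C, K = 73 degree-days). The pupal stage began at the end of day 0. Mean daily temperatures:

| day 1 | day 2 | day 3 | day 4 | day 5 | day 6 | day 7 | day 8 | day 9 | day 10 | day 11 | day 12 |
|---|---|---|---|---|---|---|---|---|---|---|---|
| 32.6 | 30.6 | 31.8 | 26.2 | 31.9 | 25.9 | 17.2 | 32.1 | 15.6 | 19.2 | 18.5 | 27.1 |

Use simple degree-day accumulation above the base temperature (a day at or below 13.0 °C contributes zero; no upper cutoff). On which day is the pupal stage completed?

day 5

Daily DD above 13.0 °C: 19.6, 17.6, 18.8, 13.2, 18.9, 12.9, 4.2, 19.1, 2.6, 6.2, 5.5, 14.1.
Cumulative: 19.6, 37.2, 56.0, 69.2, 88.1, 101.0, 105.2, 124.3, 126.9, 133.1, 138.6, 152.7.
The total first reaches 73 DD on day 5.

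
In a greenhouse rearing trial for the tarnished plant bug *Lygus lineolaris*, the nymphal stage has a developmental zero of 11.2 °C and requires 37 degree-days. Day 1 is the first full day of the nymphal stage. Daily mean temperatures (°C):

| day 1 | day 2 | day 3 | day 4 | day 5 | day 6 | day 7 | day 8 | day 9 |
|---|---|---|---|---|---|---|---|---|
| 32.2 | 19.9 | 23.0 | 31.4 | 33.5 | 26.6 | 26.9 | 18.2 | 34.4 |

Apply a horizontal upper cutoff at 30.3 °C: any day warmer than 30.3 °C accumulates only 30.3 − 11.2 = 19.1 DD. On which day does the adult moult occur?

Daily DD above 11.2 °C (capped at 19.1): 19.1, 8.7, 11.8, 19.1, 19.1, 15.4, 15.7, 7.0, 19.1.
Cumulative: 19.1, 27.8, 39.6, 58.7, 77.8, 93.2, 108.9, 115.9, 135.0.
The total first reaches 37 DD on day 3.

day 3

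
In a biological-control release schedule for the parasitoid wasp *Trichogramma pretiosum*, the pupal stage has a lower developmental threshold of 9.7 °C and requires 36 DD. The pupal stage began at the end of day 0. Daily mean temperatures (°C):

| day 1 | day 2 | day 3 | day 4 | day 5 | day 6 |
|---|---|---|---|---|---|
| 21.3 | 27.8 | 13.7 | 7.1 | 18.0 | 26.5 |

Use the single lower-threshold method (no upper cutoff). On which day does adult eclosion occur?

day 5

Daily DD above 9.7 °C: 11.6, 18.1, 4.0, 0.0, 8.3, 16.8.
Cumulative: 11.6, 29.7, 33.7, 33.7, 42.0, 58.8.
The total first reaches 36 DD on day 5.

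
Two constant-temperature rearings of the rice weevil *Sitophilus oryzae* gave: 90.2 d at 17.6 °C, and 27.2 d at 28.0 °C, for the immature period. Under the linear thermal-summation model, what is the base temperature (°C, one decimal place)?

Linear rate model ⇒ the product D·(T − T_b) is constant across temperatures.
90.2·(17.6 − T_b) = 27.2·(28.0 − T_b)
T_b = (90.2·17.6 − 27.2·28.0) / (90.2 − 27.2) = 825.92 / 63.0 = 13.110 °C ≈ 13.1 °C.

13.1 °C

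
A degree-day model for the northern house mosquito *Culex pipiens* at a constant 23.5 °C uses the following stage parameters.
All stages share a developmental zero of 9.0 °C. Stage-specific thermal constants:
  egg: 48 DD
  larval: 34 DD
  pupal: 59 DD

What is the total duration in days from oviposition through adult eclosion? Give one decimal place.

Daily accumulation at 23.5 °C = 23.5 − 9.0 = 14.5 DD/day.
Total K = 48 + 34 + 59 = 141 DD.
Total duration = 141 / 14.5 = 9.724 ≈ 9.7 days.

9.7 days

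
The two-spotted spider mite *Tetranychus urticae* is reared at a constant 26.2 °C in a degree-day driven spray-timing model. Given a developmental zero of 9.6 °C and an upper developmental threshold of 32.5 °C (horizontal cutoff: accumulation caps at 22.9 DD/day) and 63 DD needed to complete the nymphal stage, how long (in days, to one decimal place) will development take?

Daily accumulation = 26.2 − 9.6 = 16.6 DD/day.
Duration = 63 / 16.6 = 3.795 ≈ 3.8 days.

3.8 days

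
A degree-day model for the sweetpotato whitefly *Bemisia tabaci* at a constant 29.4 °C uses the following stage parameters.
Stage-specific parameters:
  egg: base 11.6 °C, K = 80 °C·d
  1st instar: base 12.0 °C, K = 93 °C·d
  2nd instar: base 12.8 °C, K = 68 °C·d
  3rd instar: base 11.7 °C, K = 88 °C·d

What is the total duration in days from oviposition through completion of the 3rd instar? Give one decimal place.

18.9 days

egg: 80 / (29.4 − 11.6) = 80 / 17.8 = 4.494 d.
1st instar: 93 / (29.4 − 12.0) = 93 / 17.4 = 5.345 d.
2nd instar: 68 / (29.4 − 12.8) = 68 / 16.6 = 4.096 d.
3rd instar: 88 / (29.4 − 11.7) = 88 / 17.7 = 4.972 d.
Sum = 18.907 ≈ 18.9 days.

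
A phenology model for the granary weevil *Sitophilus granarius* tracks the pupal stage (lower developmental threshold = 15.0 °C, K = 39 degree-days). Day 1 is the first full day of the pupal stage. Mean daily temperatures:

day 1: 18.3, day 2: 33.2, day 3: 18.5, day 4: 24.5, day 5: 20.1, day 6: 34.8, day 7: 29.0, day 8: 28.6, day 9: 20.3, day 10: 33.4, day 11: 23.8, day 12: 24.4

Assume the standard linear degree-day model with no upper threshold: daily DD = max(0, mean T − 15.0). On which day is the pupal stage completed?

day 5

Daily DD above 15.0 °C: 3.3, 18.2, 3.5, 9.5, 5.1, 19.8, 14.0, 13.6, 5.3, 18.4, 8.8, 9.4.
Cumulative: 3.3, 21.5, 25.0, 34.5, 39.6, 59.4, 73.4, 87.0, 92.3, 110.7, 119.5, 128.9.
The total first reaches 39 DD on day 5.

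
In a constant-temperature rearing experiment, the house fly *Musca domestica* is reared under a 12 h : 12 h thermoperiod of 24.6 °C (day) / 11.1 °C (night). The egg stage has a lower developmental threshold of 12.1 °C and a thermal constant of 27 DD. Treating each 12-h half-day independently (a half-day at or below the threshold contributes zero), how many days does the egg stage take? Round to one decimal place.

4.3 days

Day half: max(0, 24.6 − 12.1) × 0.5 = 12.5 × 0.5 = 6.25 DD.
Night half: max(0, 11.1 − 12.1) × 0.5 = 0.0 × 0.5 = 0.00 DD.
Per 24 h: 6.25 DD/day.
Duration = 27 / 6.25 = 4.320 ≈ 4.3 days.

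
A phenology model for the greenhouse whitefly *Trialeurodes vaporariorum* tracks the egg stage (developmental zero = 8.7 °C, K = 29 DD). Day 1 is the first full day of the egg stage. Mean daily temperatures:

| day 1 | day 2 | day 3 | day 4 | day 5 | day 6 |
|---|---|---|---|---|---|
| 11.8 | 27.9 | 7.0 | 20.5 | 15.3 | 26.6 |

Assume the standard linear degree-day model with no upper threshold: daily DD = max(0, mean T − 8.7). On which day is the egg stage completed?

Daily DD above 8.7 °C: 3.1, 19.2, 0.0, 11.8, 6.6, 17.9.
Cumulative: 3.1, 22.3, 22.3, 34.1, 40.7, 58.6.
The total first reaches 29 DD on day 4.

day 4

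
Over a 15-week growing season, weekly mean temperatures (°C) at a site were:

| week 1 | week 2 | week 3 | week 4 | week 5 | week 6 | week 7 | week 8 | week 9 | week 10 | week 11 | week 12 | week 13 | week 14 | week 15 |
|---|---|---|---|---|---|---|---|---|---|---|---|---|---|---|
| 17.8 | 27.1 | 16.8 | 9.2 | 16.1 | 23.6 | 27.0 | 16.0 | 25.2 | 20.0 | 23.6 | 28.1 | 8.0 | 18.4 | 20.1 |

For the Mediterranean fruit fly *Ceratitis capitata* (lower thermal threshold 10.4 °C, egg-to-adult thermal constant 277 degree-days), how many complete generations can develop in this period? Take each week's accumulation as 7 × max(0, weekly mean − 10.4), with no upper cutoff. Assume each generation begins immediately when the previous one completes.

3 generations

Weekly DD (7 × max(0, T̄ − 10.4)): 51.8, 116.9, 44.8, 0.0, 39.9, 92.4, 116.2, 39.2, 103.6, 67.2, 92.4, 123.9, 0.0, 56.0, 67.9.
Season total = 1012.2 DD.
Complete generations = ⌊1012.2 / 277⌋ = 3.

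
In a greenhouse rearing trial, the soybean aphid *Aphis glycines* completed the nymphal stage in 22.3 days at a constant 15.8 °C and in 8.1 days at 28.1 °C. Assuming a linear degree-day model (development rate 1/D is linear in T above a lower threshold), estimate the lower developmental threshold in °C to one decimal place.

8.8 °C

Equal thermal constants: D₁(T₁ − T_b) = D₂(T₂ − T_b).
22.3·(15.8 − T_b) = 8.1·(28.1 − T_b)
T_b = (22.3·15.8 − 8.1·28.1) / (22.3 − 8.1) = 124.73 / 14.2 = 8.784 °C ≈ 8.8 °C.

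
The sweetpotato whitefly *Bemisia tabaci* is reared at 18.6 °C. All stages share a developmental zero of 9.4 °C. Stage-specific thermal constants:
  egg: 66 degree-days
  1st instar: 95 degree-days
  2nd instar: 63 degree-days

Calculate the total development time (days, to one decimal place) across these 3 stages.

Daily accumulation at 18.6 °C = 18.6 − 9.4 = 9.2 DD/day.
Total K = 66 + 95 + 63 = 224 DD.
Total duration = 224 / 9.2 = 24.348 ≈ 24.3 days.

24.3 days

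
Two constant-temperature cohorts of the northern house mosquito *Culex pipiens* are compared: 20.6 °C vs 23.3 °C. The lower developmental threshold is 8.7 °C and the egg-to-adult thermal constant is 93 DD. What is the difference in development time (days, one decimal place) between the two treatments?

1.4 days

At 20.6 °C: 93 / (20.6 − 8.7) = 93 / 11.9 = 7.815 d.
At 23.3 °C: 93 / (23.3 − 8.7) = 93 / 14.6 = 6.370 d.
Difference = |7.815 − 6.370| = 1.445 ≈ 1.4 days.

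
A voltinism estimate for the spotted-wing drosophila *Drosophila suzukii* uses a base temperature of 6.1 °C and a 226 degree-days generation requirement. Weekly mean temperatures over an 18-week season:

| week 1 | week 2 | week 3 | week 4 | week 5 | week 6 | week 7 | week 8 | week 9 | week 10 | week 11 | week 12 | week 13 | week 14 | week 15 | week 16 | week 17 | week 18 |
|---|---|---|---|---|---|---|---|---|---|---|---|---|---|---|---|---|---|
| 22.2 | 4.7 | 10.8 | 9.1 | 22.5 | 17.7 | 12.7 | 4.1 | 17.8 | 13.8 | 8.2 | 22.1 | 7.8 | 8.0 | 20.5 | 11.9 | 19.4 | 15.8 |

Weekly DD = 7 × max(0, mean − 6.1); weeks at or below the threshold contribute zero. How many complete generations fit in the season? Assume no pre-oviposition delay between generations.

Weekly DD (7 × max(0, T̄ − 6.1)): 112.7, 0.0, 32.9, 21.0, 114.8, 81.2, 46.2, 0.0, 81.9, 53.9, 14.7, 112.0, 11.9, 13.3, 100.8, 40.6, 93.1, 67.9.
Season total = 998.9 DD.
Complete generations = ⌊998.9 / 226⌋ = 4.

4 generations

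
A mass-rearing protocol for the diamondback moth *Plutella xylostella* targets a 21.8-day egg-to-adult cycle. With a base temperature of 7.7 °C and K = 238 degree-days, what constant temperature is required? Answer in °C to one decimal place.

Required daily accumulation = 238 / 21.8 = 10.917 DD/day.
T = T_base + 10.917 = 7.7 + 10.917 = 18.617 ≈ 18.6 °C.

18.6 °C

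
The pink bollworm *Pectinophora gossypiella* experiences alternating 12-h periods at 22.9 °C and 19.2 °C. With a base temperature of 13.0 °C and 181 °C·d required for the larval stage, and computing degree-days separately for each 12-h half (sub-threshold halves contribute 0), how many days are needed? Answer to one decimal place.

Day half: max(0, 22.9 − 13.0) × 0.5 = 9.9 × 0.5 = 4.95 DD.
Night half: max(0, 19.2 − 13.0) × 0.5 = 6.2 × 0.5 = 3.10 DD.
Per 24 h: 8.05 DD/day.
Duration = 181 / 8.05 = 22.484 ≈ 22.5 days.

22.5 days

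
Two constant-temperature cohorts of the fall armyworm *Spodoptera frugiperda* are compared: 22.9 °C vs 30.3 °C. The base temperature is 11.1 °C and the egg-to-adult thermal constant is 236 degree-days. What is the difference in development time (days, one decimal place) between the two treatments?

7.7 days

At 22.9 °C: 236 / (22.9 − 11.1) = 236 / 11.8 = 20.000 d.
At 30.3 °C: 236 / (30.3 − 11.1) = 236 / 19.2 = 12.292 d.
Difference = |20.000 − 12.292| = 7.708 ≈ 7.7 days.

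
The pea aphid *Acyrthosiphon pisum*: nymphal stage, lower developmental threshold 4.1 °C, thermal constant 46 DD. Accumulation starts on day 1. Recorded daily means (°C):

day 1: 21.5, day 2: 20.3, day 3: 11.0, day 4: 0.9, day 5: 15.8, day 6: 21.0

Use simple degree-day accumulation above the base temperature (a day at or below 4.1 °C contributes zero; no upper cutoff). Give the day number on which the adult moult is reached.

Daily DD above 4.1 °C: 17.4, 16.2, 6.9, 0.0, 11.7, 16.9.
Cumulative: 17.4, 33.6, 40.5, 40.5, 52.2, 69.1.
The total first reaches 46 DD on day 5.

day 5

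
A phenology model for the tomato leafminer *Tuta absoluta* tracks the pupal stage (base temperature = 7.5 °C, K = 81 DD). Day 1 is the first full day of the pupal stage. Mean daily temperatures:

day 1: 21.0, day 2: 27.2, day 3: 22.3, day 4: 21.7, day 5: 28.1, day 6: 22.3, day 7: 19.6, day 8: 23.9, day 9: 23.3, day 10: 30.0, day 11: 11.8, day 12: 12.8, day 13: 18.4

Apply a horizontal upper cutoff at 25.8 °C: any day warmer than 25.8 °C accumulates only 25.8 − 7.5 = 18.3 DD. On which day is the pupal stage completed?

Daily DD above 7.5 °C (capped at 18.3): 13.5, 18.3, 14.8, 14.2, 18.3, 14.8, 12.1, 16.4, 15.8, 18.3, 4.3, 5.3, 10.9.
Cumulative: 13.5, 31.8, 46.6, 60.8, 79.1, 93.9, 106.0, 122.4, 138.2, 156.5, 160.8, 166.1, 177.0.
The total first reaches 81 DD on day 6.

day 6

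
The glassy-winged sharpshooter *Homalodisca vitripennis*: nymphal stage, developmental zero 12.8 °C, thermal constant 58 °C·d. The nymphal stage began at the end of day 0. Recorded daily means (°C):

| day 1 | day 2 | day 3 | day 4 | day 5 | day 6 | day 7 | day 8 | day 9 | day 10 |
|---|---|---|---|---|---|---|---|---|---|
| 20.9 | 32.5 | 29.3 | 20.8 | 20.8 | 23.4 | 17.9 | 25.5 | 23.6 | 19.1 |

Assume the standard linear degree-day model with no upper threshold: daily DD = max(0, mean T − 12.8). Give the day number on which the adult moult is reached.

Daily DD above 12.8 °C: 8.1, 19.7, 16.5, 8.0, 8.0, 10.6, 5.1, 12.7, 10.8, 6.3.
Cumulative: 8.1, 27.8, 44.3, 52.3, 60.3, 70.9, 76.0, 88.7, 99.5, 105.8.
The total first reaches 58 DD on day 5.

day 5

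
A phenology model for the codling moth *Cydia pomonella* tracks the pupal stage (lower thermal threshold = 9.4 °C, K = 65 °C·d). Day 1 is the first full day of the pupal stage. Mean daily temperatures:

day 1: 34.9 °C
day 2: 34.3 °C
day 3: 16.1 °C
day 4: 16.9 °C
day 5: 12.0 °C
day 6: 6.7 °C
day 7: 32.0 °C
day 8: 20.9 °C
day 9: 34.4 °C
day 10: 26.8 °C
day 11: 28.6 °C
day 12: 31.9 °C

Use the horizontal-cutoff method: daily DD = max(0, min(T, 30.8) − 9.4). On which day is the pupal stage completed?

day 7

Daily DD above 9.4 °C (capped at 21.4): 21.4, 21.4, 6.7, 7.5, 2.6, 0.0, 21.4, 11.5, 21.4, 17.4, 19.2, 21.4.
Cumulative: 21.4, 42.8, 49.5, 57.0, 59.6, 59.6, 81.0, 92.5, 113.9, 131.3, 150.5, 171.9.
The total first reaches 65 DD on day 7.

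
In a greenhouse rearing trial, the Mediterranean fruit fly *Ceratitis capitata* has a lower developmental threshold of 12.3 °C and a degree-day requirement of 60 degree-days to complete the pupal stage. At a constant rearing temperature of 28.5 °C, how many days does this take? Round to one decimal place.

Daily accumulation = 28.5 − 12.3 = 16.2 DD/day.
Duration = 60 / 16.2 = 3.704 ≈ 3.7 days.

3.7 days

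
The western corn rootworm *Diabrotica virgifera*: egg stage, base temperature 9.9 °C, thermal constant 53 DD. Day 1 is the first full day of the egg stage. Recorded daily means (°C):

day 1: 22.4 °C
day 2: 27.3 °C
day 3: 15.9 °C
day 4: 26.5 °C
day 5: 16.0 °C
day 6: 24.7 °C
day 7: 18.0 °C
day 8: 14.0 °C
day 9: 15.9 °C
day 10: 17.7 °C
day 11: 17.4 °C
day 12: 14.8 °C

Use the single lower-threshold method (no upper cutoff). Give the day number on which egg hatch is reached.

Daily DD above 9.9 °C: 12.5, 17.4, 6.0, 16.6, 6.1, 14.8, 8.1, 4.1, 6.0, 7.8, 7.5, 4.9.
Cumulative: 12.5, 29.9, 35.9, 52.5, 58.6, 73.4, 81.5, 85.6, 91.6, 99.4, 106.9, 111.8.
The total first reaches 53 DD on day 5.

day 5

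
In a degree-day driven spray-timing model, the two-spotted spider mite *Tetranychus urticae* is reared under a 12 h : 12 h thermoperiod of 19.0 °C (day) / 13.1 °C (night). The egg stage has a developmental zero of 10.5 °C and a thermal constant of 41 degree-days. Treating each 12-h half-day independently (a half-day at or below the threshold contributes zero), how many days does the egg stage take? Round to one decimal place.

Day half: max(0, 19.0 − 10.5) × 0.5 = 8.5 × 0.5 = 4.25 DD.
Night half: max(0, 13.1 − 10.5) × 0.5 = 2.6 × 0.5 = 1.30 DD.
Per 24 h: 5.55 DD/day.
Duration = 41 / 5.55 = 7.387 ≈ 7.4 days.

7.4 days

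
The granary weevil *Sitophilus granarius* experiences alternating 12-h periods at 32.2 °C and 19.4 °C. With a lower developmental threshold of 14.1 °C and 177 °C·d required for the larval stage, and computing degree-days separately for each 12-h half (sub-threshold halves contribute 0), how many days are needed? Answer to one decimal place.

Day half: max(0, 32.2 − 14.1) × 0.5 = 18.1 × 0.5 = 9.05 DD.
Night half: max(0, 19.4 − 14.1) × 0.5 = 5.3 × 0.5 = 2.65 DD.
Per 24 h: 11.70 DD/day.
Duration = 177 / 11.70 = 15.128 ≈ 15.1 days.

15.1 days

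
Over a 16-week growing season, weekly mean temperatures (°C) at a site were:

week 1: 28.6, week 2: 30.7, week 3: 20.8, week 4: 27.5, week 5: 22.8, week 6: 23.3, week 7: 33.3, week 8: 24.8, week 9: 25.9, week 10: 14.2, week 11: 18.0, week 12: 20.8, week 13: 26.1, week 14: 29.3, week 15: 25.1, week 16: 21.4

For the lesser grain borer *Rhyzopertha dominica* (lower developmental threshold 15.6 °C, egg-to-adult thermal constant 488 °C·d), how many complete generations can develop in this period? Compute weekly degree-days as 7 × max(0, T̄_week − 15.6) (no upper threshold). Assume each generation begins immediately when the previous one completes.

Weekly DD (7 × max(0, T̄ − 15.6)): 91.0, 105.7, 36.4, 83.3, 50.4, 53.9, 123.9, 64.4, 72.1, 0.0, 16.8, 36.4, 73.5, 95.9, 66.5, 40.6.
Season total = 1010.8 DD.
Complete generations = ⌊1010.8 / 488⌋ = 2.

2 generations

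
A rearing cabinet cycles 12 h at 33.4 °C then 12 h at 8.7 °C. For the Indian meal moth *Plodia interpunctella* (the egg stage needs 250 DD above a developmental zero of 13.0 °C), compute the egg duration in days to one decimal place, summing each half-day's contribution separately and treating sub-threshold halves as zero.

24.5 days

Day half: max(0, 33.4 − 13.0) × 0.5 = 20.4 × 0.5 = 10.20 DD.
Night half: max(0, 8.7 − 13.0) × 0.5 = 0.0 × 0.5 = 0.00 DD.
Per 24 h: 10.20 DD/day.
Duration = 250 / 10.20 = 24.510 ≈ 24.5 days.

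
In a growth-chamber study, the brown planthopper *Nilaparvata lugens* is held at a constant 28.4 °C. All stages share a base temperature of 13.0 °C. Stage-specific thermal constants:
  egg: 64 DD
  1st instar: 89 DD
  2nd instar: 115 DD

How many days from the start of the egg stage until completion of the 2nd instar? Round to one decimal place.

Daily accumulation at 28.4 °C = 28.4 − 13.0 = 15.4 DD/day.
Total K = 64 + 89 + 115 = 268 DD.
Total duration = 268 / 15.4 = 17.403 ≈ 17.4 days.

17.4 days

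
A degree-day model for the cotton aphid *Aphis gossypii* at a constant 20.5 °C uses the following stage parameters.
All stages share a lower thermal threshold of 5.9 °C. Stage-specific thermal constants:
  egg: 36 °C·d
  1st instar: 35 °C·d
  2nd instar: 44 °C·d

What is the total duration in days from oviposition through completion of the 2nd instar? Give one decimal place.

Daily accumulation at 20.5 °C = 20.5 − 5.9 = 14.6 DD/day.
Total K = 36 + 35 + 44 = 115 DD.
Total duration = 115 / 14.6 = 7.877 ≈ 7.9 days.

7.9 days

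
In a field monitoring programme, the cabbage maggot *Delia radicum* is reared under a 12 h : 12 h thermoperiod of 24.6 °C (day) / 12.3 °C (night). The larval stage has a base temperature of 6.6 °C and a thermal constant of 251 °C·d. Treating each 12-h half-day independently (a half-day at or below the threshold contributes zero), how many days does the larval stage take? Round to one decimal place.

21.2 days

Day half: max(0, 24.6 − 6.6) × 0.5 = 18.0 × 0.5 = 9.00 DD.
Night half: max(0, 12.3 − 6.6) × 0.5 = 5.7 × 0.5 = 2.85 DD.
Per 24 h: 11.85 DD/day.
Duration = 251 / 11.85 = 21.181 ≈ 21.2 days.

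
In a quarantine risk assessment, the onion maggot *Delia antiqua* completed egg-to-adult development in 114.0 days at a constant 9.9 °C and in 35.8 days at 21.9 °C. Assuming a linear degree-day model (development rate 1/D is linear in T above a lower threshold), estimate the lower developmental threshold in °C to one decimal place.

4.4 °C

Equal thermal constants: D₁(T₁ − T_b) = D₂(T₂ − T_b).
114.0·(9.9 − T_b) = 35.8·(21.9 − T_b)
T_b = (114.0·9.9 − 35.8·21.9) / (114.0 − 35.8) = 344.58 / 78.2 = 4.406 °C ≈ 4.4 °C.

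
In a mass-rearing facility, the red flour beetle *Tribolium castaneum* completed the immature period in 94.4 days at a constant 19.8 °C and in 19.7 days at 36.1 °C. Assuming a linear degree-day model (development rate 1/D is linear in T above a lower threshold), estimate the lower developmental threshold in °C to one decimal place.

Under the model K = D·(T − T_b), so D₁·(T₁ − T_b) = D₂·(T₂ − T_b).
94.4·(19.8 − T_b) = 19.7·(36.1 − T_b)
T_b = (94.4·19.8 − 19.7·36.1) / (94.4 − 19.7) = 1157.95 / 74.7 = 15.501 °C ≈ 15.5 °C.

15.5 °C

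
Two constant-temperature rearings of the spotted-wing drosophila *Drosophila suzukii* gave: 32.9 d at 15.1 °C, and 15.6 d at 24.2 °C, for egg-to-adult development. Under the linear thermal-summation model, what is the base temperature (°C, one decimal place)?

Equal thermal constants: D₁(T₁ − T_b) = D₂(T₂ − T_b).
32.9·(15.1 − T_b) = 15.6·(24.2 − T_b)
T_b = (32.9·15.1 − 15.6·24.2) / (32.9 − 15.6) = 119.27 / 17.3 = 6.894 °C ≈ 6.9 °C.

6.9 °C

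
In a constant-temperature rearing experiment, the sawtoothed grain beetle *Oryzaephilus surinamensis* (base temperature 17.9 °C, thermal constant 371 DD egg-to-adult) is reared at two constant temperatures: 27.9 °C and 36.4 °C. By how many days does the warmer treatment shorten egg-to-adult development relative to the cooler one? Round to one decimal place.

17.0 days

At 27.9 °C: 371 / (27.9 − 17.9) = 371 / 10.0 = 37.100 d.
At 36.4 °C: 371 / (36.4 − 17.9) = 371 / 18.5 = 20.054 d.
Difference = |37.100 − 20.054| = 17.046 ≈ 17.0 days.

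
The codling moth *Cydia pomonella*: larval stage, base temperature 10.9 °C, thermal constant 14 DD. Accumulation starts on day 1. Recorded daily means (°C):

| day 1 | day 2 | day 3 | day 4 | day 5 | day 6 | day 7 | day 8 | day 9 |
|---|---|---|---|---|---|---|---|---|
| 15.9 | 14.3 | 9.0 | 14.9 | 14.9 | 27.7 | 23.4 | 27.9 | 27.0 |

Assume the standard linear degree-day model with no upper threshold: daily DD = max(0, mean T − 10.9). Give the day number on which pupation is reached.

Daily DD above 10.9 °C: 5.0, 3.4, 0.0, 4.0, 4.0, 16.8, 12.5, 17.0, 16.1.
Cumulative: 5.0, 8.4, 8.4, 12.4, 16.4, 33.2, 45.7, 62.7, 78.8.
The total first reaches 14 DD on day 5.

day 5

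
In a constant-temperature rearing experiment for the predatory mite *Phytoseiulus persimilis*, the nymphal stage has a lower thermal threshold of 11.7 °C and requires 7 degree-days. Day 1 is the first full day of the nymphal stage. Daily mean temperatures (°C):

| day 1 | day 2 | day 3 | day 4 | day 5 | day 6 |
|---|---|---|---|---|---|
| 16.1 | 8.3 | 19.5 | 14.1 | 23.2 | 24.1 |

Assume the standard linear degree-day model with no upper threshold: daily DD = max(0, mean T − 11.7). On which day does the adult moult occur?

Daily DD above 11.7 °C: 4.4, 0.0, 7.8, 2.4, 11.5, 12.4.
Cumulative: 4.4, 4.4, 12.2, 14.6, 26.1, 38.5.
The total first reaches 7 DD on day 3.

day 3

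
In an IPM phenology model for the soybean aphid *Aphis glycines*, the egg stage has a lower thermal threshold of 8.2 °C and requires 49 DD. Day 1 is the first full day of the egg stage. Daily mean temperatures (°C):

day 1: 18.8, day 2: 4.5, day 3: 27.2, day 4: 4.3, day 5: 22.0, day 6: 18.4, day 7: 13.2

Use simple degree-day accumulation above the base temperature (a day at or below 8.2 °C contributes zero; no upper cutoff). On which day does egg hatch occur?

day 6

Daily DD above 8.2 °C: 10.6, 0.0, 19.0, 0.0, 13.8, 10.2, 5.0.
Cumulative: 10.6, 10.6, 29.6, 29.6, 43.4, 53.6, 58.6.
The total first reaches 49 DD on day 6.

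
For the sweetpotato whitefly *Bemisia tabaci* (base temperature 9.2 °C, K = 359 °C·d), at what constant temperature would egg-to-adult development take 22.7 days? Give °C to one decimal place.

Required daily accumulation = 359 / 22.7 = 15.815 DD/day.
T = T_base + 15.815 = 9.2 + 15.815 = 25.015 ≈ 25.0 °C.

25.0 °C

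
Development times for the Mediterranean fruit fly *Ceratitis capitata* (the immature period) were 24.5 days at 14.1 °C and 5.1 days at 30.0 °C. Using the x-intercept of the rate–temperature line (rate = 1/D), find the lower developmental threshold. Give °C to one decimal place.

9.9 °C

Linear rate model ⇒ the product D·(T − T_b) is constant across temperatures.
24.5·(14.1 − T_b) = 5.1·(30.0 − T_b)
T_b = (24.5·14.1 − 5.1·30.0) / (24.5 − 5.1) = 192.45 / 19.4 = 9.920 °C ≈ 9.9 °C.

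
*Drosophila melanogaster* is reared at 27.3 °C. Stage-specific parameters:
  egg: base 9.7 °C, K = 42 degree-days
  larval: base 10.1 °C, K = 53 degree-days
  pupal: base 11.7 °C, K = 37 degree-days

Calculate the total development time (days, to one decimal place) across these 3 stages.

7.8 days

egg: 42 / (27.3 − 9.7) = 42 / 17.6 = 2.386 d.
larval: 53 / (27.3 − 10.1) = 53 / 17.2 = 3.081 d.
pupal: 37 / (27.3 − 11.7) = 37 / 15.6 = 2.372 d.
Sum = 7.840 ≈ 7.8 days.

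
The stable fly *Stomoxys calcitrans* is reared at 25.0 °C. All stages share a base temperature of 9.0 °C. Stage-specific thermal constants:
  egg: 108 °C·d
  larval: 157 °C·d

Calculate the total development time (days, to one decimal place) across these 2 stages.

Daily accumulation at 25.0 °C = 25.0 − 9.0 = 16.0 DD/day.
Total K = 108 + 157 = 265 DD.
Total duration = 265 / 16.0 = 16.562 ≈ 16.6 days.

16.6 days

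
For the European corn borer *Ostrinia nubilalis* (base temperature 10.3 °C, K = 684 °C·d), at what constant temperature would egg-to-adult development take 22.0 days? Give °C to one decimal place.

41.4 °C

Required daily accumulation = 684 / 22.0 = 31.091 DD/day.
T = T_base + 31.091 = 10.3 + 31.091 = 41.391 ≈ 41.4 °C.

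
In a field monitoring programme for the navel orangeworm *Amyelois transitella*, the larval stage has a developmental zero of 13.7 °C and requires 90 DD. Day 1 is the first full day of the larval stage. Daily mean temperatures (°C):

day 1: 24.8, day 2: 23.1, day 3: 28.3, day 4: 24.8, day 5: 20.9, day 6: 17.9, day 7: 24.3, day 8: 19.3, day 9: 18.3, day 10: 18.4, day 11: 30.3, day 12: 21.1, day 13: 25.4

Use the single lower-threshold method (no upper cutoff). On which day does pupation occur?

Daily DD above 13.7 °C: 11.1, 9.4, 14.6, 11.1, 7.2, 4.2, 10.6, 5.6, 4.6, 4.7, 16.6, 7.4, 11.7.
Cumulative: 11.1, 20.5, 35.1, 46.2, 53.4, 57.6, 68.2, 73.8, 78.4, 83.1, 99.7, 107.1, 118.8.
The total first reaches 90 DD on day 11.

day 11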